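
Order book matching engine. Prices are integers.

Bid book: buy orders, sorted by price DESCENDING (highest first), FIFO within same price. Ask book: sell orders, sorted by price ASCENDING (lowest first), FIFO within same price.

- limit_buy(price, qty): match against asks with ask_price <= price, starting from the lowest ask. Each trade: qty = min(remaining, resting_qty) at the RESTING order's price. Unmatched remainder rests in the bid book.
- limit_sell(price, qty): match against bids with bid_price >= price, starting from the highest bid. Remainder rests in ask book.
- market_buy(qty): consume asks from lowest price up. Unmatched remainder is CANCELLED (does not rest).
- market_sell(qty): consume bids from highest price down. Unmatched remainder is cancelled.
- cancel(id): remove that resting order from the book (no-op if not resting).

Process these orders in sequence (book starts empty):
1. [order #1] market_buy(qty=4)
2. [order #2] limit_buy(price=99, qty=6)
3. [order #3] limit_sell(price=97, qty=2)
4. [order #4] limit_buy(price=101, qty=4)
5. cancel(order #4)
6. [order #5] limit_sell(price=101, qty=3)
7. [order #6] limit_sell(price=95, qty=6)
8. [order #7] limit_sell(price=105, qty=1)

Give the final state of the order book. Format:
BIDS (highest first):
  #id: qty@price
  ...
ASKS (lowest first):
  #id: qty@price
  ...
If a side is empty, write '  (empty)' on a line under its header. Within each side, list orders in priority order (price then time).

Answer: BIDS (highest first):
  (empty)
ASKS (lowest first):
  #6: 2@95
  #5: 3@101
  #7: 1@105

Derivation:
After op 1 [order #1] market_buy(qty=4): fills=none; bids=[-] asks=[-]
After op 2 [order #2] limit_buy(price=99, qty=6): fills=none; bids=[#2:6@99] asks=[-]
After op 3 [order #3] limit_sell(price=97, qty=2): fills=#2x#3:2@99; bids=[#2:4@99] asks=[-]
After op 4 [order #4] limit_buy(price=101, qty=4): fills=none; bids=[#4:4@101 #2:4@99] asks=[-]
After op 5 cancel(order #4): fills=none; bids=[#2:4@99] asks=[-]
After op 6 [order #5] limit_sell(price=101, qty=3): fills=none; bids=[#2:4@99] asks=[#5:3@101]
After op 7 [order #6] limit_sell(price=95, qty=6): fills=#2x#6:4@99; bids=[-] asks=[#6:2@95 #5:3@101]
After op 8 [order #7] limit_sell(price=105, qty=1): fills=none; bids=[-] asks=[#6:2@95 #5:3@101 #7:1@105]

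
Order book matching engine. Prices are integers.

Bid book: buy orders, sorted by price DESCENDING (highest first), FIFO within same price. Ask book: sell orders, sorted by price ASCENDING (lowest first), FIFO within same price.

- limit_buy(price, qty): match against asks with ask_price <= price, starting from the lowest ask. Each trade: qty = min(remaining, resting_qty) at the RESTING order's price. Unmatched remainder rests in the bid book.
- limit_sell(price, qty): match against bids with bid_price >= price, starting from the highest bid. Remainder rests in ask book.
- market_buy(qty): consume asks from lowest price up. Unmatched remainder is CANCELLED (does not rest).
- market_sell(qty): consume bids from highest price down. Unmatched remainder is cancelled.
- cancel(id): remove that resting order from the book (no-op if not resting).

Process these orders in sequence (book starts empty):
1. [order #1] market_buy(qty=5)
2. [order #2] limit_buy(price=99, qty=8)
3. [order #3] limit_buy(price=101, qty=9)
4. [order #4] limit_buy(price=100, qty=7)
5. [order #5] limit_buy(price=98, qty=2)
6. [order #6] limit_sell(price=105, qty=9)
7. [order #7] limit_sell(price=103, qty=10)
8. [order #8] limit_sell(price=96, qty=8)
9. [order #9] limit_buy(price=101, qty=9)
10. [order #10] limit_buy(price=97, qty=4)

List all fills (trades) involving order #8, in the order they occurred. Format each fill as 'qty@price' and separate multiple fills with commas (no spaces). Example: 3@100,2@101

After op 1 [order #1] market_buy(qty=5): fills=none; bids=[-] asks=[-]
After op 2 [order #2] limit_buy(price=99, qty=8): fills=none; bids=[#2:8@99] asks=[-]
After op 3 [order #3] limit_buy(price=101, qty=9): fills=none; bids=[#3:9@101 #2:8@99] asks=[-]
After op 4 [order #4] limit_buy(price=100, qty=7): fills=none; bids=[#3:9@101 #4:7@100 #2:8@99] asks=[-]
After op 5 [order #5] limit_buy(price=98, qty=2): fills=none; bids=[#3:9@101 #4:7@100 #2:8@99 #5:2@98] asks=[-]
After op 6 [order #6] limit_sell(price=105, qty=9): fills=none; bids=[#3:9@101 #4:7@100 #2:8@99 #5:2@98] asks=[#6:9@105]
After op 7 [order #7] limit_sell(price=103, qty=10): fills=none; bids=[#3:9@101 #4:7@100 #2:8@99 #5:2@98] asks=[#7:10@103 #6:9@105]
After op 8 [order #8] limit_sell(price=96, qty=8): fills=#3x#8:8@101; bids=[#3:1@101 #4:7@100 #2:8@99 #5:2@98] asks=[#7:10@103 #6:9@105]
After op 9 [order #9] limit_buy(price=101, qty=9): fills=none; bids=[#3:1@101 #9:9@101 #4:7@100 #2:8@99 #5:2@98] asks=[#7:10@103 #6:9@105]
After op 10 [order #10] limit_buy(price=97, qty=4): fills=none; bids=[#3:1@101 #9:9@101 #4:7@100 #2:8@99 #5:2@98 #10:4@97] asks=[#7:10@103 #6:9@105]

Answer: 8@101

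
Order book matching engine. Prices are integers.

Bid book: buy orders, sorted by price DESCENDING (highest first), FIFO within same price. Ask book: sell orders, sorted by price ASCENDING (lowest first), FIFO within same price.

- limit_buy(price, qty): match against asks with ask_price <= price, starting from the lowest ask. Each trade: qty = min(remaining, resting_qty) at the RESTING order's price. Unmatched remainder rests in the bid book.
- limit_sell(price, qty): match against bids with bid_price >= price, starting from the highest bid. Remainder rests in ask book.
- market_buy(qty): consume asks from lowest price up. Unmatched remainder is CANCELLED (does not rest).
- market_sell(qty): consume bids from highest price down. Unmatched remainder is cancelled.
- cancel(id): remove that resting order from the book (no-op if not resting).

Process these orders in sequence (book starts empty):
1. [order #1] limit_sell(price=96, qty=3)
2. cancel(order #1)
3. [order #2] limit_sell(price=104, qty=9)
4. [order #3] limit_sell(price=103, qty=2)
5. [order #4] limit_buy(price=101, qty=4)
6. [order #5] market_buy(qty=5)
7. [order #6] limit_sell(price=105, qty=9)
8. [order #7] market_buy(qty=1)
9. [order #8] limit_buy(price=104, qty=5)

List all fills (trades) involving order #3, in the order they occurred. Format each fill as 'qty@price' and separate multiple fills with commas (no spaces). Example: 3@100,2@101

Answer: 2@103

Derivation:
After op 1 [order #1] limit_sell(price=96, qty=3): fills=none; bids=[-] asks=[#1:3@96]
After op 2 cancel(order #1): fills=none; bids=[-] asks=[-]
After op 3 [order #2] limit_sell(price=104, qty=9): fills=none; bids=[-] asks=[#2:9@104]
After op 4 [order #3] limit_sell(price=103, qty=2): fills=none; bids=[-] asks=[#3:2@103 #2:9@104]
After op 5 [order #4] limit_buy(price=101, qty=4): fills=none; bids=[#4:4@101] asks=[#3:2@103 #2:9@104]
After op 6 [order #5] market_buy(qty=5): fills=#5x#3:2@103 #5x#2:3@104; bids=[#4:4@101] asks=[#2:6@104]
After op 7 [order #6] limit_sell(price=105, qty=9): fills=none; bids=[#4:4@101] asks=[#2:6@104 #6:9@105]
After op 8 [order #7] market_buy(qty=1): fills=#7x#2:1@104; bids=[#4:4@101] asks=[#2:5@104 #6:9@105]
After op 9 [order #8] limit_buy(price=104, qty=5): fills=#8x#2:5@104; bids=[#4:4@101] asks=[#6:9@105]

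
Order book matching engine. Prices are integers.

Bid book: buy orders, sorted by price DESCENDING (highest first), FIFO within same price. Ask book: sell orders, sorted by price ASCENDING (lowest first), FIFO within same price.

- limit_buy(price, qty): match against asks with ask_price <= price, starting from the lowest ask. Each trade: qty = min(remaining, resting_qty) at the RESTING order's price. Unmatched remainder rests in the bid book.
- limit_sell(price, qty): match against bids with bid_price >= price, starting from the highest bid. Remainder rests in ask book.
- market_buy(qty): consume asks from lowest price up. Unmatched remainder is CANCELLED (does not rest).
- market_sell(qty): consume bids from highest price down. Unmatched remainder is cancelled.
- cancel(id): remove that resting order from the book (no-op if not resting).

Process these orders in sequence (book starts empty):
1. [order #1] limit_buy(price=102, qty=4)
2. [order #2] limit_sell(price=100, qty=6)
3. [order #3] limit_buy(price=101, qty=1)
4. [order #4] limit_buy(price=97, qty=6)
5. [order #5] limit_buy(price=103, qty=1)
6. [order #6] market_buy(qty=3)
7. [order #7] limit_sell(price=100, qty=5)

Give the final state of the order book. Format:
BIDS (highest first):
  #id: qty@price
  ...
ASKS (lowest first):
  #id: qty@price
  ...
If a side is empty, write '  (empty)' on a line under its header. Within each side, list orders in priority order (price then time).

After op 1 [order #1] limit_buy(price=102, qty=4): fills=none; bids=[#1:4@102] asks=[-]
After op 2 [order #2] limit_sell(price=100, qty=6): fills=#1x#2:4@102; bids=[-] asks=[#2:2@100]
After op 3 [order #3] limit_buy(price=101, qty=1): fills=#3x#2:1@100; bids=[-] asks=[#2:1@100]
After op 4 [order #4] limit_buy(price=97, qty=6): fills=none; bids=[#4:6@97] asks=[#2:1@100]
After op 5 [order #5] limit_buy(price=103, qty=1): fills=#5x#2:1@100; bids=[#4:6@97] asks=[-]
After op 6 [order #6] market_buy(qty=3): fills=none; bids=[#4:6@97] asks=[-]
After op 7 [order #7] limit_sell(price=100, qty=5): fills=none; bids=[#4:6@97] asks=[#7:5@100]

Answer: BIDS (highest first):
  #4: 6@97
ASKS (lowest first):
  #7: 5@100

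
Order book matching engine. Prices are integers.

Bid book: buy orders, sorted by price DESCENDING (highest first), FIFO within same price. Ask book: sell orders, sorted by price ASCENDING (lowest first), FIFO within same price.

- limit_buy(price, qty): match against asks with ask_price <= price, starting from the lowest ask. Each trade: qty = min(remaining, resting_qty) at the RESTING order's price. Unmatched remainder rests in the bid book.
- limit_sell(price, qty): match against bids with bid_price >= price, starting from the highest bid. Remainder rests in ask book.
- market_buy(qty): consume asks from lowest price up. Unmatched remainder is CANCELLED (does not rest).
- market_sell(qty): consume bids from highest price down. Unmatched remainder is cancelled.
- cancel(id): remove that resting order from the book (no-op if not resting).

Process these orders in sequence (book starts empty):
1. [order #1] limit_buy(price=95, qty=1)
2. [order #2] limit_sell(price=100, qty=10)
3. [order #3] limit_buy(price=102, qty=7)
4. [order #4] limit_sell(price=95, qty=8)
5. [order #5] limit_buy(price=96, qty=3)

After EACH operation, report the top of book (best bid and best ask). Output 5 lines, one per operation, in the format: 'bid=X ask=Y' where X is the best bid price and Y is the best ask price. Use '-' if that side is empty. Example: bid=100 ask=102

Answer: bid=95 ask=-
bid=95 ask=100
bid=95 ask=100
bid=- ask=95
bid=- ask=95

Derivation:
After op 1 [order #1] limit_buy(price=95, qty=1): fills=none; bids=[#1:1@95] asks=[-]
After op 2 [order #2] limit_sell(price=100, qty=10): fills=none; bids=[#1:1@95] asks=[#2:10@100]
After op 3 [order #3] limit_buy(price=102, qty=7): fills=#3x#2:7@100; bids=[#1:1@95] asks=[#2:3@100]
After op 4 [order #4] limit_sell(price=95, qty=8): fills=#1x#4:1@95; bids=[-] asks=[#4:7@95 #2:3@100]
After op 5 [order #5] limit_buy(price=96, qty=3): fills=#5x#4:3@95; bids=[-] asks=[#4:4@95 #2:3@100]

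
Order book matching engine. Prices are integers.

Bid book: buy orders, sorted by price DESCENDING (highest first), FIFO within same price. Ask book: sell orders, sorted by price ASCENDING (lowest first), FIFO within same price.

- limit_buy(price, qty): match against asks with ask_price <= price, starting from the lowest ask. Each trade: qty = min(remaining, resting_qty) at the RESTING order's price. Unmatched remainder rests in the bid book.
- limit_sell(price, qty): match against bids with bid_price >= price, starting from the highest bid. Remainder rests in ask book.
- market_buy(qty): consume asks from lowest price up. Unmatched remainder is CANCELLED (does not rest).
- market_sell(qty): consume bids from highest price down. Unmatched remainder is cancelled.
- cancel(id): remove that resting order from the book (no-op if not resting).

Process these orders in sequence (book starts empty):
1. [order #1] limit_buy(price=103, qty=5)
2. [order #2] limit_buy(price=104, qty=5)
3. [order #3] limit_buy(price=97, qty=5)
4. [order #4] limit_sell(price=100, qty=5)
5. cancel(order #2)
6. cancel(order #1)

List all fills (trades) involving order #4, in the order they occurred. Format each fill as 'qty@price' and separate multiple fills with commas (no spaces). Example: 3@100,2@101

Answer: 5@104

Derivation:
After op 1 [order #1] limit_buy(price=103, qty=5): fills=none; bids=[#1:5@103] asks=[-]
After op 2 [order #2] limit_buy(price=104, qty=5): fills=none; bids=[#2:5@104 #1:5@103] asks=[-]
After op 3 [order #3] limit_buy(price=97, qty=5): fills=none; bids=[#2:5@104 #1:5@103 #3:5@97] asks=[-]
After op 4 [order #4] limit_sell(price=100, qty=5): fills=#2x#4:5@104; bids=[#1:5@103 #3:5@97] asks=[-]
After op 5 cancel(order #2): fills=none; bids=[#1:5@103 #3:5@97] asks=[-]
After op 6 cancel(order #1): fills=none; bids=[#3:5@97] asks=[-]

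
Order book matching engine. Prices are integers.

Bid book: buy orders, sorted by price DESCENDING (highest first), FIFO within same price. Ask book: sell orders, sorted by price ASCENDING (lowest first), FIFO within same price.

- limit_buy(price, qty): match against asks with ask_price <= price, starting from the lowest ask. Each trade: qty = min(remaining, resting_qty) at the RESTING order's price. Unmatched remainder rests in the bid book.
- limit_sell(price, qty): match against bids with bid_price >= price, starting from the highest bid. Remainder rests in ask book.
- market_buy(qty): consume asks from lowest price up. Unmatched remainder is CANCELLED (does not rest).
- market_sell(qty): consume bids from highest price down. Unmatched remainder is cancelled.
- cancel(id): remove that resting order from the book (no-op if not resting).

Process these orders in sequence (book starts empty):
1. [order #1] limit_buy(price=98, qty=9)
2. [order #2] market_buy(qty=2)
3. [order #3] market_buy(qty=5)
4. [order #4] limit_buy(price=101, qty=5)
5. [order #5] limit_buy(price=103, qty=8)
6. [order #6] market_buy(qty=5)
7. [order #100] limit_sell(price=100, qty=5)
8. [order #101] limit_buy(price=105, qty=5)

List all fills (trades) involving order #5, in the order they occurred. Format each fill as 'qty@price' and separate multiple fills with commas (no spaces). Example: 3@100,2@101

Answer: 5@103

Derivation:
After op 1 [order #1] limit_buy(price=98, qty=9): fills=none; bids=[#1:9@98] asks=[-]
After op 2 [order #2] market_buy(qty=2): fills=none; bids=[#1:9@98] asks=[-]
After op 3 [order #3] market_buy(qty=5): fills=none; bids=[#1:9@98] asks=[-]
After op 4 [order #4] limit_buy(price=101, qty=5): fills=none; bids=[#4:5@101 #1:9@98] asks=[-]
After op 5 [order #5] limit_buy(price=103, qty=8): fills=none; bids=[#5:8@103 #4:5@101 #1:9@98] asks=[-]
After op 6 [order #6] market_buy(qty=5): fills=none; bids=[#5:8@103 #4:5@101 #1:9@98] asks=[-]
After op 7 [order #100] limit_sell(price=100, qty=5): fills=#5x#100:5@103; bids=[#5:3@103 #4:5@101 #1:9@98] asks=[-]
After op 8 [order #101] limit_buy(price=105, qty=5): fills=none; bids=[#101:5@105 #5:3@103 #4:5@101 #1:9@98] asks=[-]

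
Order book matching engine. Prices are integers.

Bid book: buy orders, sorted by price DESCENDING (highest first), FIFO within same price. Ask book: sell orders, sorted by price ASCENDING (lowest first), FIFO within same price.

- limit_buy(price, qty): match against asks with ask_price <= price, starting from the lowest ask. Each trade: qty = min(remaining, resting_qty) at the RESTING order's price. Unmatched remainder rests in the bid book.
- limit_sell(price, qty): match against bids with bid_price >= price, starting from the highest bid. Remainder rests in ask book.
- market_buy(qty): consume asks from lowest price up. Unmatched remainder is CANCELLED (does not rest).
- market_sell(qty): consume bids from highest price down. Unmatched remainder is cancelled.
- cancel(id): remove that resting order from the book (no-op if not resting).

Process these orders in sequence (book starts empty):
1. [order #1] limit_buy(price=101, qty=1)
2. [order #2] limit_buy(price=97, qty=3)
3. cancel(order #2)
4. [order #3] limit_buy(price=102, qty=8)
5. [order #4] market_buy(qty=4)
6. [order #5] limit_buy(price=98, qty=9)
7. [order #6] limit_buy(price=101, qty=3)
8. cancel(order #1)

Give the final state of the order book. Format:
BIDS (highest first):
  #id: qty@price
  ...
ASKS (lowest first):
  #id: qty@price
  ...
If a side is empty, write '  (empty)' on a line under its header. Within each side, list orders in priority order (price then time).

Answer: BIDS (highest first):
  #3: 8@102
  #6: 3@101
  #5: 9@98
ASKS (lowest first):
  (empty)

Derivation:
After op 1 [order #1] limit_buy(price=101, qty=1): fills=none; bids=[#1:1@101] asks=[-]
After op 2 [order #2] limit_buy(price=97, qty=3): fills=none; bids=[#1:1@101 #2:3@97] asks=[-]
After op 3 cancel(order #2): fills=none; bids=[#1:1@101] asks=[-]
After op 4 [order #3] limit_buy(price=102, qty=8): fills=none; bids=[#3:8@102 #1:1@101] asks=[-]
After op 5 [order #4] market_buy(qty=4): fills=none; bids=[#3:8@102 #1:1@101] asks=[-]
After op 6 [order #5] limit_buy(price=98, qty=9): fills=none; bids=[#3:8@102 #1:1@101 #5:9@98] asks=[-]
After op 7 [order #6] limit_buy(price=101, qty=3): fills=none; bids=[#3:8@102 #1:1@101 #6:3@101 #5:9@98] asks=[-]
After op 8 cancel(order #1): fills=none; bids=[#3:8@102 #6:3@101 #5:9@98] asks=[-]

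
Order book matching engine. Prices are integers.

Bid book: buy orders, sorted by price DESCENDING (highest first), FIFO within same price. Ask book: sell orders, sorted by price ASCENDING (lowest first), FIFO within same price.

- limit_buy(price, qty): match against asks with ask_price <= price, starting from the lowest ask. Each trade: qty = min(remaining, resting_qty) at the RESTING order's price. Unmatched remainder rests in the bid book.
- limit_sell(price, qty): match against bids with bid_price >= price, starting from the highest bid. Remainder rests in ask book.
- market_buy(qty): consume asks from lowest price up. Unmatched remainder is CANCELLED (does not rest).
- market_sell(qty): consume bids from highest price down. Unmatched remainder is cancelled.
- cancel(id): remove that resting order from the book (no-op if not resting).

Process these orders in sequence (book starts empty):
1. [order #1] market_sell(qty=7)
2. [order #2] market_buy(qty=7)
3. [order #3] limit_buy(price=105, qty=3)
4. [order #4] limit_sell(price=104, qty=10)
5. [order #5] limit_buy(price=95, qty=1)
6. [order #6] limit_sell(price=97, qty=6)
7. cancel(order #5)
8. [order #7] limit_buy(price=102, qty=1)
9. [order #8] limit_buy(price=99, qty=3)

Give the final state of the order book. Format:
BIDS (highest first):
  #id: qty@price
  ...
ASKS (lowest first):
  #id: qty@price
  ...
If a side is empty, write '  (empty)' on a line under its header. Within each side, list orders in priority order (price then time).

After op 1 [order #1] market_sell(qty=7): fills=none; bids=[-] asks=[-]
After op 2 [order #2] market_buy(qty=7): fills=none; bids=[-] asks=[-]
After op 3 [order #3] limit_buy(price=105, qty=3): fills=none; bids=[#3:3@105] asks=[-]
After op 4 [order #4] limit_sell(price=104, qty=10): fills=#3x#4:3@105; bids=[-] asks=[#4:7@104]
After op 5 [order #5] limit_buy(price=95, qty=1): fills=none; bids=[#5:1@95] asks=[#4:7@104]
After op 6 [order #6] limit_sell(price=97, qty=6): fills=none; bids=[#5:1@95] asks=[#6:6@97 #4:7@104]
After op 7 cancel(order #5): fills=none; bids=[-] asks=[#6:6@97 #4:7@104]
After op 8 [order #7] limit_buy(price=102, qty=1): fills=#7x#6:1@97; bids=[-] asks=[#6:5@97 #4:7@104]
After op 9 [order #8] limit_buy(price=99, qty=3): fills=#8x#6:3@97; bids=[-] asks=[#6:2@97 #4:7@104]

Answer: BIDS (highest first):
  (empty)
ASKS (lowest first):
  #6: 2@97
  #4: 7@104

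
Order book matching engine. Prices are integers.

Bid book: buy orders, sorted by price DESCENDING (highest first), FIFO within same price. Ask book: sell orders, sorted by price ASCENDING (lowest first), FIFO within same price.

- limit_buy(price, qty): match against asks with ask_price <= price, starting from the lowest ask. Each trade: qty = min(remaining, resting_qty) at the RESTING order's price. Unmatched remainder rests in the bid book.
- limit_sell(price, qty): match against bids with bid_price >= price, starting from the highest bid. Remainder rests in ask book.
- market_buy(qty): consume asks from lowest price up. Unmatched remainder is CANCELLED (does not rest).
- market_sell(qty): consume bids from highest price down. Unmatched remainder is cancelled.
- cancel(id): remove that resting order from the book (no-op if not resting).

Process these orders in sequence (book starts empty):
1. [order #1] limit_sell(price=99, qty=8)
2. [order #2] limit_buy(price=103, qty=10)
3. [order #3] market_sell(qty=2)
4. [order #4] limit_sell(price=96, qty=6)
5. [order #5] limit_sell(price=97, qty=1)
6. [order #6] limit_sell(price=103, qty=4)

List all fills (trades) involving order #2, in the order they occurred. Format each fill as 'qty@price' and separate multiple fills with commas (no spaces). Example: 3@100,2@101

Answer: 8@99,2@103

Derivation:
After op 1 [order #1] limit_sell(price=99, qty=8): fills=none; bids=[-] asks=[#1:8@99]
After op 2 [order #2] limit_buy(price=103, qty=10): fills=#2x#1:8@99; bids=[#2:2@103] asks=[-]
After op 3 [order #3] market_sell(qty=2): fills=#2x#3:2@103; bids=[-] asks=[-]
After op 4 [order #4] limit_sell(price=96, qty=6): fills=none; bids=[-] asks=[#4:6@96]
After op 5 [order #5] limit_sell(price=97, qty=1): fills=none; bids=[-] asks=[#4:6@96 #5:1@97]
After op 6 [order #6] limit_sell(price=103, qty=4): fills=none; bids=[-] asks=[#4:6@96 #5:1@97 #6:4@103]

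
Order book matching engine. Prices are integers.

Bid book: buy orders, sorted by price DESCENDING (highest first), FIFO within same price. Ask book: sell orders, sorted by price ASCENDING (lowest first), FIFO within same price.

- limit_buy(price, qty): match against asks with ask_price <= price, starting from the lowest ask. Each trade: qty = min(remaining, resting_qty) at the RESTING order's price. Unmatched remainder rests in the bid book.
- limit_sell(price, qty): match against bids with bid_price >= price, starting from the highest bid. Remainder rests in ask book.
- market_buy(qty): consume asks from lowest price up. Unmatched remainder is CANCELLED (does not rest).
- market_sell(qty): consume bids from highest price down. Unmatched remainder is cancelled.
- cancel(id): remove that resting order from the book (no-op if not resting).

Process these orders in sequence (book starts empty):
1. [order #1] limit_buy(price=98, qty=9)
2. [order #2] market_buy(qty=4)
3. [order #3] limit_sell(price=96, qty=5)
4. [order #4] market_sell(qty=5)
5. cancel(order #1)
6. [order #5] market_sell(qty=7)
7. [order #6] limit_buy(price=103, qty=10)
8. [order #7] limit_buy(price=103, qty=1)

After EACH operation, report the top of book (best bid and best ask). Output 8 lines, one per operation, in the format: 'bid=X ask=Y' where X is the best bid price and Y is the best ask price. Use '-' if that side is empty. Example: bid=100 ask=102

After op 1 [order #1] limit_buy(price=98, qty=9): fills=none; bids=[#1:9@98] asks=[-]
After op 2 [order #2] market_buy(qty=4): fills=none; bids=[#1:9@98] asks=[-]
After op 3 [order #3] limit_sell(price=96, qty=5): fills=#1x#3:5@98; bids=[#1:4@98] asks=[-]
After op 4 [order #4] market_sell(qty=5): fills=#1x#4:4@98; bids=[-] asks=[-]
After op 5 cancel(order #1): fills=none; bids=[-] asks=[-]
After op 6 [order #5] market_sell(qty=7): fills=none; bids=[-] asks=[-]
After op 7 [order #6] limit_buy(price=103, qty=10): fills=none; bids=[#6:10@103] asks=[-]
After op 8 [order #7] limit_buy(price=103, qty=1): fills=none; bids=[#6:10@103 #7:1@103] asks=[-]

Answer: bid=98 ask=-
bid=98 ask=-
bid=98 ask=-
bid=- ask=-
bid=- ask=-
bid=- ask=-
bid=103 ask=-
bid=103 ask=-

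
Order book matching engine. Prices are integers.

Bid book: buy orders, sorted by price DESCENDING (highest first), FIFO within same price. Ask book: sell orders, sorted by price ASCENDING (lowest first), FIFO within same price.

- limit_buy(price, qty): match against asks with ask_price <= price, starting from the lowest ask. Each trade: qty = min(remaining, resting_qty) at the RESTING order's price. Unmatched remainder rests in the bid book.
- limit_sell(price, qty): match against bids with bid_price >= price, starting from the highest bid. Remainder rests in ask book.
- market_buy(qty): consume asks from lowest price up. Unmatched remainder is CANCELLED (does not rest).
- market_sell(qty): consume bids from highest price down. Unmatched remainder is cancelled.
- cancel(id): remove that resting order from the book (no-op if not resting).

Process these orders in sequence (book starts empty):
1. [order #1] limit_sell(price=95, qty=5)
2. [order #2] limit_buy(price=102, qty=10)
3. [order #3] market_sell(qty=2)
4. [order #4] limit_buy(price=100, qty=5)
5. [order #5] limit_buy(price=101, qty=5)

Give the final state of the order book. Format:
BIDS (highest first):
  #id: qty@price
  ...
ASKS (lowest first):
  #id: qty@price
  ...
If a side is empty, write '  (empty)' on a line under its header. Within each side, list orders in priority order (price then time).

Answer: BIDS (highest first):
  #2: 3@102
  #5: 5@101
  #4: 5@100
ASKS (lowest first):
  (empty)

Derivation:
After op 1 [order #1] limit_sell(price=95, qty=5): fills=none; bids=[-] asks=[#1:5@95]
After op 2 [order #2] limit_buy(price=102, qty=10): fills=#2x#1:5@95; bids=[#2:5@102] asks=[-]
After op 3 [order #3] market_sell(qty=2): fills=#2x#3:2@102; bids=[#2:3@102] asks=[-]
After op 4 [order #4] limit_buy(price=100, qty=5): fills=none; bids=[#2:3@102 #4:5@100] asks=[-]
After op 5 [order #5] limit_buy(price=101, qty=5): fills=none; bids=[#2:3@102 #5:5@101 #4:5@100] asks=[-]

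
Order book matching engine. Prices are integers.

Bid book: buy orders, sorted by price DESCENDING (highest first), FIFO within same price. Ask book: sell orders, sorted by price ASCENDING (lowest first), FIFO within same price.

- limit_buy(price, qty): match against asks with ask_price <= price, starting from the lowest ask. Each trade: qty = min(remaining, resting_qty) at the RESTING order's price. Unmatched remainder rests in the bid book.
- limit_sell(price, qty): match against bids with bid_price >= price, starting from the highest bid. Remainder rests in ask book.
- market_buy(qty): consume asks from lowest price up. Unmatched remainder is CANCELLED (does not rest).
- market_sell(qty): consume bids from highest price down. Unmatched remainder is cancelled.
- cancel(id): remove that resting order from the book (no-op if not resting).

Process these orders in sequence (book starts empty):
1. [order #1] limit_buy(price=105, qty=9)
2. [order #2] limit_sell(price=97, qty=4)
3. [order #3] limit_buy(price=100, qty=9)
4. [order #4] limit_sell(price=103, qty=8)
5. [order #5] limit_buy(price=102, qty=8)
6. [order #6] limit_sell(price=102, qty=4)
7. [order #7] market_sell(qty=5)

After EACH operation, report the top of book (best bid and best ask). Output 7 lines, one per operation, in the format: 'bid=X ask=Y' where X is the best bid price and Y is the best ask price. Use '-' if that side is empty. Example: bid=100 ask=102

Answer: bid=105 ask=-
bid=105 ask=-
bid=105 ask=-
bid=100 ask=103
bid=102 ask=103
bid=102 ask=103
bid=100 ask=103

Derivation:
After op 1 [order #1] limit_buy(price=105, qty=9): fills=none; bids=[#1:9@105] asks=[-]
After op 2 [order #2] limit_sell(price=97, qty=4): fills=#1x#2:4@105; bids=[#1:5@105] asks=[-]
After op 3 [order #3] limit_buy(price=100, qty=9): fills=none; bids=[#1:5@105 #3:9@100] asks=[-]
After op 4 [order #4] limit_sell(price=103, qty=8): fills=#1x#4:5@105; bids=[#3:9@100] asks=[#4:3@103]
After op 5 [order #5] limit_buy(price=102, qty=8): fills=none; bids=[#5:8@102 #3:9@100] asks=[#4:3@103]
After op 6 [order #6] limit_sell(price=102, qty=4): fills=#5x#6:4@102; bids=[#5:4@102 #3:9@100] asks=[#4:3@103]
After op 7 [order #7] market_sell(qty=5): fills=#5x#7:4@102 #3x#7:1@100; bids=[#3:8@100] asks=[#4:3@103]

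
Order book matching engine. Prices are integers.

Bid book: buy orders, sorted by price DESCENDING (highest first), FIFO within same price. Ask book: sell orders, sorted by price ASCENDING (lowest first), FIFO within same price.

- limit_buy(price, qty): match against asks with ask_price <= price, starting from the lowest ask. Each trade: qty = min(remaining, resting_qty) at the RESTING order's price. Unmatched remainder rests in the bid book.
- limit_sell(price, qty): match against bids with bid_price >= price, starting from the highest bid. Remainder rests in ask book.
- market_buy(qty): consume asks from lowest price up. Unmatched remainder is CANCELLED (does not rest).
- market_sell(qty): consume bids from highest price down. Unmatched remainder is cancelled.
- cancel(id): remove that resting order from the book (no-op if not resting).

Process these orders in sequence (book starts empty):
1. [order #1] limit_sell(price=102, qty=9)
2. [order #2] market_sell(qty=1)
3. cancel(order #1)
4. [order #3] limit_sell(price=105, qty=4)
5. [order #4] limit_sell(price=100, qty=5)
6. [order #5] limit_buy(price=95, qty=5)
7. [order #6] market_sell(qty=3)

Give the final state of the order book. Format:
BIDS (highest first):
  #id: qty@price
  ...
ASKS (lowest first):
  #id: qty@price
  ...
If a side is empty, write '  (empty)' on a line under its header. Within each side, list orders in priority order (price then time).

Answer: BIDS (highest first):
  #5: 2@95
ASKS (lowest first):
  #4: 5@100
  #3: 4@105

Derivation:
After op 1 [order #1] limit_sell(price=102, qty=9): fills=none; bids=[-] asks=[#1:9@102]
After op 2 [order #2] market_sell(qty=1): fills=none; bids=[-] asks=[#1:9@102]
After op 3 cancel(order #1): fills=none; bids=[-] asks=[-]
After op 4 [order #3] limit_sell(price=105, qty=4): fills=none; bids=[-] asks=[#3:4@105]
After op 5 [order #4] limit_sell(price=100, qty=5): fills=none; bids=[-] asks=[#4:5@100 #3:4@105]
After op 6 [order #5] limit_buy(price=95, qty=5): fills=none; bids=[#5:5@95] asks=[#4:5@100 #3:4@105]
After op 7 [order #6] market_sell(qty=3): fills=#5x#6:3@95; bids=[#5:2@95] asks=[#4:5@100 #3:4@105]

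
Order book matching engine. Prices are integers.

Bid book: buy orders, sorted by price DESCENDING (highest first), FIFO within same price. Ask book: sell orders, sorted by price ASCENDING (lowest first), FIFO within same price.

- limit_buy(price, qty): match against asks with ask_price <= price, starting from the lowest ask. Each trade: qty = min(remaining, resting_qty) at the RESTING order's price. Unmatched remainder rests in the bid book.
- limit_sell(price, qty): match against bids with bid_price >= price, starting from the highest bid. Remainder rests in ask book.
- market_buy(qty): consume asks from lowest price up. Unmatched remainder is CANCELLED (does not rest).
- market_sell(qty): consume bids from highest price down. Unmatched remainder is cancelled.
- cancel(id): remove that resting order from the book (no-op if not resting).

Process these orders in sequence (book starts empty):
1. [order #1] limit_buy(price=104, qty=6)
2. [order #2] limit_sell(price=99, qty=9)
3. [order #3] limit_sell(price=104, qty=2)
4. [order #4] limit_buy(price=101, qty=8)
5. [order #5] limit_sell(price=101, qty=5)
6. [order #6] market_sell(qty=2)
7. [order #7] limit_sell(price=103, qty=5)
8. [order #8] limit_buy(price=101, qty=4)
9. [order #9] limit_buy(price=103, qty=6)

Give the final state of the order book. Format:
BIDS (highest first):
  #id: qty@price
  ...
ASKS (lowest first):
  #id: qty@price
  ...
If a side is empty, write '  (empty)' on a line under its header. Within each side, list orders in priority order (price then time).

After op 1 [order #1] limit_buy(price=104, qty=6): fills=none; bids=[#1:6@104] asks=[-]
After op 2 [order #2] limit_sell(price=99, qty=9): fills=#1x#2:6@104; bids=[-] asks=[#2:3@99]
After op 3 [order #3] limit_sell(price=104, qty=2): fills=none; bids=[-] asks=[#2:3@99 #3:2@104]
After op 4 [order #4] limit_buy(price=101, qty=8): fills=#4x#2:3@99; bids=[#4:5@101] asks=[#3:2@104]
After op 5 [order #5] limit_sell(price=101, qty=5): fills=#4x#5:5@101; bids=[-] asks=[#3:2@104]
After op 6 [order #6] market_sell(qty=2): fills=none; bids=[-] asks=[#3:2@104]
After op 7 [order #7] limit_sell(price=103, qty=5): fills=none; bids=[-] asks=[#7:5@103 #3:2@104]
After op 8 [order #8] limit_buy(price=101, qty=4): fills=none; bids=[#8:4@101] asks=[#7:5@103 #3:2@104]
After op 9 [order #9] limit_buy(price=103, qty=6): fills=#9x#7:5@103; bids=[#9:1@103 #8:4@101] asks=[#3:2@104]

Answer: BIDS (highest first):
  #9: 1@103
  #8: 4@101
ASKS (lowest first):
  #3: 2@104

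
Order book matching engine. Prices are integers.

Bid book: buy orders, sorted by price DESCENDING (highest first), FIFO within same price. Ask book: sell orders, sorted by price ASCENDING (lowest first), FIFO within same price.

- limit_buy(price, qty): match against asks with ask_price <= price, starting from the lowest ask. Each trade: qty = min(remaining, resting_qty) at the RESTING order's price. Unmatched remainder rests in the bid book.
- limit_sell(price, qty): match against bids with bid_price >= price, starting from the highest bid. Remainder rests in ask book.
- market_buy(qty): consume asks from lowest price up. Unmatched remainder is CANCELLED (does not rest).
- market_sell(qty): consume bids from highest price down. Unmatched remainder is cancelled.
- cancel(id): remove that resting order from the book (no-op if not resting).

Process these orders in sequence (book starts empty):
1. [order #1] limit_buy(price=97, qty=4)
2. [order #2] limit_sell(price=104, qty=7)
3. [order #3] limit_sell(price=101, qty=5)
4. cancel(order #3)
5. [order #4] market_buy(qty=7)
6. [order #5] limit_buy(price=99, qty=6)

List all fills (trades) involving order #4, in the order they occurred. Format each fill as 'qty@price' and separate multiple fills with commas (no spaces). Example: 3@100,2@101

After op 1 [order #1] limit_buy(price=97, qty=4): fills=none; bids=[#1:4@97] asks=[-]
After op 2 [order #2] limit_sell(price=104, qty=7): fills=none; bids=[#1:4@97] asks=[#2:7@104]
After op 3 [order #3] limit_sell(price=101, qty=5): fills=none; bids=[#1:4@97] asks=[#3:5@101 #2:7@104]
After op 4 cancel(order #3): fills=none; bids=[#1:4@97] asks=[#2:7@104]
After op 5 [order #4] market_buy(qty=7): fills=#4x#2:7@104; bids=[#1:4@97] asks=[-]
After op 6 [order #5] limit_buy(price=99, qty=6): fills=none; bids=[#5:6@99 #1:4@97] asks=[-]

Answer: 7@104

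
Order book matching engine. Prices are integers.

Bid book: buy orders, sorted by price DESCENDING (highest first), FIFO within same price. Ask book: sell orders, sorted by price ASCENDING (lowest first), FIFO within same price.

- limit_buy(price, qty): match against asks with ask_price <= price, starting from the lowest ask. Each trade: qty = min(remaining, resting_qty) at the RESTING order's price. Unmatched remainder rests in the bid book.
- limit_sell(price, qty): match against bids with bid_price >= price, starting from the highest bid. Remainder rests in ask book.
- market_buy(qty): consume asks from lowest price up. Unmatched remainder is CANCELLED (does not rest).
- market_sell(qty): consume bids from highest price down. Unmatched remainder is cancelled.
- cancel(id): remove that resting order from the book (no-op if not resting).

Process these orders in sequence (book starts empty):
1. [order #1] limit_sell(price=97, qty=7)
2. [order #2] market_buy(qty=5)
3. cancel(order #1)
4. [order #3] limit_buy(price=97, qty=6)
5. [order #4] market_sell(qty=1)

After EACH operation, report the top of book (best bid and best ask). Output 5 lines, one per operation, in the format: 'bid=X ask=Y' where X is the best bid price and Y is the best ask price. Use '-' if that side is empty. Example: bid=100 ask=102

Answer: bid=- ask=97
bid=- ask=97
bid=- ask=-
bid=97 ask=-
bid=97 ask=-

Derivation:
After op 1 [order #1] limit_sell(price=97, qty=7): fills=none; bids=[-] asks=[#1:7@97]
After op 2 [order #2] market_buy(qty=5): fills=#2x#1:5@97; bids=[-] asks=[#1:2@97]
After op 3 cancel(order #1): fills=none; bids=[-] asks=[-]
After op 4 [order #3] limit_buy(price=97, qty=6): fills=none; bids=[#3:6@97] asks=[-]
After op 5 [order #4] market_sell(qty=1): fills=#3x#4:1@97; bids=[#3:5@97] asks=[-]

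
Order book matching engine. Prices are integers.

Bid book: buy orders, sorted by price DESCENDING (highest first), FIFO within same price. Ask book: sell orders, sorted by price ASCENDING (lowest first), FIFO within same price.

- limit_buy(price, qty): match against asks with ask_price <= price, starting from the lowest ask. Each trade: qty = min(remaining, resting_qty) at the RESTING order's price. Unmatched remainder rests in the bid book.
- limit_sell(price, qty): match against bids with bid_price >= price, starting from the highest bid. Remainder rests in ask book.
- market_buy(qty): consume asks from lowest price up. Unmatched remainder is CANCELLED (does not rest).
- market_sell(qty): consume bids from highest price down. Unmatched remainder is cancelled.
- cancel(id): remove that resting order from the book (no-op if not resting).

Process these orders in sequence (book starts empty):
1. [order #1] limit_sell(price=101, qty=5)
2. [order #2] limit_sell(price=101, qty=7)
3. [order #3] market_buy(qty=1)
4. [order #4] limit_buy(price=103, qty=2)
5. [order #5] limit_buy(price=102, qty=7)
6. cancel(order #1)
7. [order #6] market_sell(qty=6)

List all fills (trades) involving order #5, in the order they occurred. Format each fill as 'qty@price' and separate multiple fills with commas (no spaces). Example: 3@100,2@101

Answer: 2@101,5@101

Derivation:
After op 1 [order #1] limit_sell(price=101, qty=5): fills=none; bids=[-] asks=[#1:5@101]
After op 2 [order #2] limit_sell(price=101, qty=7): fills=none; bids=[-] asks=[#1:5@101 #2:7@101]
After op 3 [order #3] market_buy(qty=1): fills=#3x#1:1@101; bids=[-] asks=[#1:4@101 #2:7@101]
After op 4 [order #4] limit_buy(price=103, qty=2): fills=#4x#1:2@101; bids=[-] asks=[#1:2@101 #2:7@101]
After op 5 [order #5] limit_buy(price=102, qty=7): fills=#5x#1:2@101 #5x#2:5@101; bids=[-] asks=[#2:2@101]
After op 6 cancel(order #1): fills=none; bids=[-] asks=[#2:2@101]
After op 7 [order #6] market_sell(qty=6): fills=none; bids=[-] asks=[#2:2@101]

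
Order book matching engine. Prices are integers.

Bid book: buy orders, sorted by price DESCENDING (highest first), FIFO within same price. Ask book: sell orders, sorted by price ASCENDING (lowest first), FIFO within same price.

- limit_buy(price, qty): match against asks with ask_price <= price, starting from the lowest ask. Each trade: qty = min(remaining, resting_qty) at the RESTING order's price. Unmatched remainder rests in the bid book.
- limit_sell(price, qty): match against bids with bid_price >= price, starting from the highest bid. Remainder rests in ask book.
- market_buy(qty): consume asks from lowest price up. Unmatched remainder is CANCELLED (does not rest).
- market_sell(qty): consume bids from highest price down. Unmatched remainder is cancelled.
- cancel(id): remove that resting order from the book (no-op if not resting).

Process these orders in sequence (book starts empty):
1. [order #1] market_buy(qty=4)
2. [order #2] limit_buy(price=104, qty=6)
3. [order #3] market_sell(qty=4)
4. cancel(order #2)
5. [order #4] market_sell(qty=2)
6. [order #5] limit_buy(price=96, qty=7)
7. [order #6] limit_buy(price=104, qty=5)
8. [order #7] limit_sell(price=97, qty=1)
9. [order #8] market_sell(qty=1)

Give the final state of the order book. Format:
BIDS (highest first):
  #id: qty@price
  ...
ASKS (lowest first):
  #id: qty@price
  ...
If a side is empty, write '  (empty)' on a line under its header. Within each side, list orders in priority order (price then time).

Answer: BIDS (highest first):
  #6: 3@104
  #5: 7@96
ASKS (lowest first):
  (empty)

Derivation:
After op 1 [order #1] market_buy(qty=4): fills=none; bids=[-] asks=[-]
After op 2 [order #2] limit_buy(price=104, qty=6): fills=none; bids=[#2:6@104] asks=[-]
After op 3 [order #3] market_sell(qty=4): fills=#2x#3:4@104; bids=[#2:2@104] asks=[-]
After op 4 cancel(order #2): fills=none; bids=[-] asks=[-]
After op 5 [order #4] market_sell(qty=2): fills=none; bids=[-] asks=[-]
After op 6 [order #5] limit_buy(price=96, qty=7): fills=none; bids=[#5:7@96] asks=[-]
After op 7 [order #6] limit_buy(price=104, qty=5): fills=none; bids=[#6:5@104 #5:7@96] asks=[-]
After op 8 [order #7] limit_sell(price=97, qty=1): fills=#6x#7:1@104; bids=[#6:4@104 #5:7@96] asks=[-]
After op 9 [order #8] market_sell(qty=1): fills=#6x#8:1@104; bids=[#6:3@104 #5:7@96] asks=[-]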